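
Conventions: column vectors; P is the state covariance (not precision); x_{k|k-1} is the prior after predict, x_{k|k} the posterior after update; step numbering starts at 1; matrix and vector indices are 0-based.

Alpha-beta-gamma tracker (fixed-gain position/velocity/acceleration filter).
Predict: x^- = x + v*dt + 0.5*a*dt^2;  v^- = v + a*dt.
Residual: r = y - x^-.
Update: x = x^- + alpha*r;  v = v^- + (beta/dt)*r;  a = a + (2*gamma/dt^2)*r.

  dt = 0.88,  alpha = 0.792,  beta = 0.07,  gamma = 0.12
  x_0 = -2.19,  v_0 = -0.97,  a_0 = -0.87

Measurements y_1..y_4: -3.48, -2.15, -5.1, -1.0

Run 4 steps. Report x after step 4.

x_post = -2.2480

step 1: x_pred=-3.3805  r=-0.0995  x^+=-3.4593  v^+=-1.7435  a^+=-0.9008
step 2: x_pred=-5.3424  r=3.1924  x^+=-2.8140  v^+=-2.2823  a^+=0.0885
step 3: x_pred=-4.7882  r=-0.3118  x^+=-5.0351  v^+=-2.2292  a^+=-0.0081
step 4: x_pred=-7.0000  r=6.0000  x^+=-2.2480  v^+=-1.7591  a^+=1.8514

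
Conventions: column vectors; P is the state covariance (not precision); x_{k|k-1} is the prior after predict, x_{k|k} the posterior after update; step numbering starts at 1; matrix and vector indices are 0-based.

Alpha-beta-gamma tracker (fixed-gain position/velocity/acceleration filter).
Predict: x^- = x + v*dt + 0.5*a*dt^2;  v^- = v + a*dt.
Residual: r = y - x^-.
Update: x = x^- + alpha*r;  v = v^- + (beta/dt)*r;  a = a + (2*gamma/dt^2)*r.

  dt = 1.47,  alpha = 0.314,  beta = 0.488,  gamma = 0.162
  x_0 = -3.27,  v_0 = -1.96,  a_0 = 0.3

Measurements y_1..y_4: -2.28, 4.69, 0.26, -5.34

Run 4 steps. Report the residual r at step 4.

step 1: x_pred=-5.8271  r=3.5471  x^+=-4.7133  v^+=-0.3415  a^+=0.8318
step 2: x_pred=-4.3165  r=9.0065  x^+=-1.4885  v^+=3.8712  a^+=2.1822
step 3: x_pred=6.5601  r=-6.3001  x^+=4.5819  v^+=4.9877  a^+=1.2376
step 4: x_pred=13.2510  r=-18.5910  x^+=7.4134  v^+=0.6353  a^+=-1.5499

resid = -18.5910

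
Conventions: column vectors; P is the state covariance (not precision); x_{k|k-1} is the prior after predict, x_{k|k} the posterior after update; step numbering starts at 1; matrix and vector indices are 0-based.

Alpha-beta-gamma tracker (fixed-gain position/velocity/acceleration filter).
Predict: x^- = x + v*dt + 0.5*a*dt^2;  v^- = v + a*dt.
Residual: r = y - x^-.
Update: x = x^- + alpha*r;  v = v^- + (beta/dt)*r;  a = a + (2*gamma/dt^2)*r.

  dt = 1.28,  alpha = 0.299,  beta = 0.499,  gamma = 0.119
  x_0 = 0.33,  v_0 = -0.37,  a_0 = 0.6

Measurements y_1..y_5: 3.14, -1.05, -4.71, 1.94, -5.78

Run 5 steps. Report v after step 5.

step 1: x_pred=0.3479  r=2.7921  x^+=1.1828  v^+=1.4865  a^+=1.0056
step 2: x_pred=3.9092  r=-4.9592  x^+=2.4264  v^+=0.8403  a^+=0.2852
step 3: x_pred=3.7356  r=-8.4456  x^+=1.2104  v^+=-2.0871  a^+=-0.9417
step 4: x_pred=-2.2325  r=4.1725  x^+=-0.9849  v^+=-1.6658  a^+=-0.3355
step 5: x_pred=-3.3920  r=-2.3880  x^+=-4.1060  v^+=-3.0262  a^+=-0.6824

v_post = -3.0262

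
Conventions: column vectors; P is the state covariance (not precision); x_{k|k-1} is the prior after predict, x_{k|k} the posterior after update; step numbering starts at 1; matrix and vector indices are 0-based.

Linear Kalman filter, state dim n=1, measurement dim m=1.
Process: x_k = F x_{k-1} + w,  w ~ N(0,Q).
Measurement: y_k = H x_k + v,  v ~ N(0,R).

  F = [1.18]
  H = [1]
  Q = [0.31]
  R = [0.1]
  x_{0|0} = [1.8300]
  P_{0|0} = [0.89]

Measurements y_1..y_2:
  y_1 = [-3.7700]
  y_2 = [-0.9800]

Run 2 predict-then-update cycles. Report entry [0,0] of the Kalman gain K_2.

K[0,0] = 0.8151

step 1: x^-=[2.1594]  P^-=[1.5492]  S=[1.6492]  K=[0.9394]  nu=[-5.9294]  x^+=[-3.4105]  P^+=[0.0939]
step 2: x^-=[-4.0244]  P^-=[0.4408]  S=[0.5408]  K=[0.8151]  nu=[3.0444]  x^+=[-1.5429]  P^+=[0.0815]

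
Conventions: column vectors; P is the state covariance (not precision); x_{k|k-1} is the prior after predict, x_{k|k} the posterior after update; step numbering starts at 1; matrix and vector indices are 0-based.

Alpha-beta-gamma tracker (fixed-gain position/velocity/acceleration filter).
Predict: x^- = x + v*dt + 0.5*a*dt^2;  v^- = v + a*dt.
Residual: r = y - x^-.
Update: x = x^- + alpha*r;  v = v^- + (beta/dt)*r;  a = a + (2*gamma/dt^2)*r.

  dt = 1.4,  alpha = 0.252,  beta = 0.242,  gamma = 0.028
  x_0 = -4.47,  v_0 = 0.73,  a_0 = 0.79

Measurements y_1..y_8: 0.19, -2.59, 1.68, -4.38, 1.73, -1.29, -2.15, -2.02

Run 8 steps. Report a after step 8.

step 1: x_pred=-2.6738  r=2.8638  x^+=-1.9521  v^+=2.3310  a^+=0.8718
step 2: x_pred=2.1657  r=-4.7557  x^+=0.9673  v^+=2.7295  a^+=0.7359
step 3: x_pred=5.5098  r=-3.8298  x^+=4.5447  v^+=3.0978  a^+=0.6265
step 4: x_pred=9.4957  r=-13.8757  x^+=5.9990  v^+=1.5765  a^+=0.2301
step 5: x_pred=8.4315  r=-6.7015  x^+=6.7427  v^+=0.7402  a^+=0.0386
step 6: x_pred=7.8168  r=-9.1068  x^+=5.5219  v^+=-0.7800  a^+=-0.2216
step 7: x_pred=4.2128  r=-6.3628  x^+=2.6093  v^+=-2.1900  a^+=-0.4034
step 8: x_pred=-0.8520  r=-1.1680  x^+=-1.1464  v^+=-2.9567  a^+=-0.4368

a_post = -0.4368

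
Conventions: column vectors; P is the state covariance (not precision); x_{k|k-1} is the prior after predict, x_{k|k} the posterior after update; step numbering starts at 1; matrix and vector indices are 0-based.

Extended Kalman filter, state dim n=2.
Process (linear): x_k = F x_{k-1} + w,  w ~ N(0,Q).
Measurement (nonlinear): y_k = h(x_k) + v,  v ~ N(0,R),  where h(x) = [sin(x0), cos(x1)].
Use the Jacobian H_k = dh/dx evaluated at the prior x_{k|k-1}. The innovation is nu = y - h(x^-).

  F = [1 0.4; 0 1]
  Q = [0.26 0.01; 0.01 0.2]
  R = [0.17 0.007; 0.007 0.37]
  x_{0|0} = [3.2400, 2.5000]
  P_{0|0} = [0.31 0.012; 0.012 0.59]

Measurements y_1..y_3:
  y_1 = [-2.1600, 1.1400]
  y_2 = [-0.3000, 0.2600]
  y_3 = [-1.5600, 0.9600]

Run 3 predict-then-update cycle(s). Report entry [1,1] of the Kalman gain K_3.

K[1,1] = -0.5218

step 1: x^-=[4.2400, 2.5000]  P^-=[0.6740 0.2580; 0.2580 0.7900]  H_jac=[-0.4550 0.0000; 0.0000 -0.5985]  S=[0.3095 0.0773; 0.0773 0.6530]  K=[-0.9601 -0.1229; -0.2046 -0.6999]  nu=[-1.2695, 1.9411]  x^+=[5.2203, 1.4011]  P^+=[0.3606 0.0872; 0.0872 0.4351]
step 2: x^-=[5.7808, 1.4011]  P^-=[0.7600 0.2712; 0.2712 0.6351]  H_jac=[0.8764 0.0000; 0.0000 -0.9856]  S=[0.7537 -0.2273; -0.2273 0.9870]  K=[0.8618 -0.0724; 0.1334 -0.6035]  nu=[0.1815, 0.0912]  x^+=[5.9306, 1.3703]  P^+=[0.1666 0.0211; 0.0211 0.2256]
step 3: x^-=[6.4788, 1.3703]  P^-=[0.4795 0.1213; 0.1213 0.4256]  H_jac=[0.9809 0.0000; 0.0000 -0.9800]  S=[0.6314 -0.1096; -0.1096 0.7787]  K=[0.7365 -0.0490; 0.0979 -0.5218]  nu=[-1.7543, 0.7609]  x^+=[5.1495, 0.8016]  P^+=[0.1273 0.0132; 0.0132 0.1963]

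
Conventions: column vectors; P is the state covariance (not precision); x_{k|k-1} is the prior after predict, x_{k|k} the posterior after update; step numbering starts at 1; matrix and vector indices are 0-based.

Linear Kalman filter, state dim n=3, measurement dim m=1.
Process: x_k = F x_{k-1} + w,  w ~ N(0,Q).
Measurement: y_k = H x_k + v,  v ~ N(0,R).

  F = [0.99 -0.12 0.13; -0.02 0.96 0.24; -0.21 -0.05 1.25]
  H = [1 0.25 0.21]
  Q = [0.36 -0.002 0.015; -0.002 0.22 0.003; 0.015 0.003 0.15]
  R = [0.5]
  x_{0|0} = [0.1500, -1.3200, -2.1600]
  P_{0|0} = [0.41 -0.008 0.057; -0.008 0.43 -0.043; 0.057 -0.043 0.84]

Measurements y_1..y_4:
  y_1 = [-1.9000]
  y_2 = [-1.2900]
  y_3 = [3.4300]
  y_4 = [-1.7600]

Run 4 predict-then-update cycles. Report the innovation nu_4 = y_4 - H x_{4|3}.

innov = [-3.2299]

step 1: x^-=[0.0261, -1.7886, -2.6655]  P^-=[0.8001 -0.0318 0.1447; -0.0318 0.6448 0.1823; 0.1447 0.1823 1.4569]  S=[1.4687]  K=[0.5601; 0.1142; 0.3379]  nu=[-0.9192]  x^+=[-0.4887, -1.8935, -2.9761]  P^+=[0.3394 -0.1257 -0.1332; -0.1257 0.6256 0.1256; -0.1332 0.1256 1.2892]
step 2: x^-=[-0.6435, -2.5223, -3.5228]  P^-=[0.7151 -0.1796 -0.0201; -0.1796 0.9350 0.5457; -0.0201 0.5457 2.2326]  S=[1.3311]  K=[0.5004; 0.1268; 0.4396]  nu=[0.7239]  x^+=[-0.2813, -2.4305, -3.2046]  P^+=[0.3819 -0.2640 -0.3129; -0.2640 0.9136 0.4715; -0.3129 0.4715 1.9753]
step 3: x^-=[-0.4034, -3.0968, -3.8252]  P^-=[0.7483 -0.3330 -0.1840; -0.3330 1.4063 1.1901; -0.1840 1.1901 3.3554]  S=[1.3654]  K=[0.4588; 0.1966; 0.5992]  nu=[5.4109]  x^+=[2.0791, -2.0328, -0.5827]  P^+=[0.4609 -0.4562 -0.5594; -0.4562 1.3535 1.0292; -0.5594 1.0292 2.8651]
step 4: x^-=[2.2265, -2.1329, -1.0634]  P^-=[0.8120 -0.5450 -0.4340; -0.5450 2.1298 2.1559; -0.4340 2.1559 4.8059]  S=[1.4286]  K=[0.4092; 0.3081; 0.7799]  nu=[-3.2299]  x^+=[0.9048, -3.1282, -3.5824]  P^+=[0.5728 -0.7251 -0.8899; -0.7251 1.9941 1.8125; -0.8899 1.8125 3.9369]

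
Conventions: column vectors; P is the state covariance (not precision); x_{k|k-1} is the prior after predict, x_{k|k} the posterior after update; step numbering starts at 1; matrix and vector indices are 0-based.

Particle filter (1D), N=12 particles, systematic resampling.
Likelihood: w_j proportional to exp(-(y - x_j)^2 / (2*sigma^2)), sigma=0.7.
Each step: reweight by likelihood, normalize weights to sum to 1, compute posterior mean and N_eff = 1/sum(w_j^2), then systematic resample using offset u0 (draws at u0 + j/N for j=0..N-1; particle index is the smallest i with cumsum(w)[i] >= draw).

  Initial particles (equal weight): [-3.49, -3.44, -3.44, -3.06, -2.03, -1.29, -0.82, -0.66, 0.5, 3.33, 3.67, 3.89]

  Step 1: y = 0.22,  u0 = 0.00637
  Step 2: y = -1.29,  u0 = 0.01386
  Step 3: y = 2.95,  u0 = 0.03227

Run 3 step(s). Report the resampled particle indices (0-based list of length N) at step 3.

step 1: w=[0.0000, 0.0000, 0.0000, 0.0000, 0.0032, 0.0539, 0.1830, 0.2504, 0.5095, 0.0000, 0.0000, 0.0000]  mean=-0.1365  Neff=2.7880  idx=[5, 6, 6, 7, 7, 7, 8, 8, 8, 8, 8, 8]
step 2: w=[0.2072, 0.1654, 0.1654, 0.1382, 0.1382, 0.1382, 0.0079, 0.0079, 0.0079, 0.0079, 0.0079, 0.0079]  mean=-0.7886  Neff=6.4369  idx=[0, 0, 0, 1, 1, 2, 2, 3, 4, 4, 5, 5]
step 3: w=[0.0010, 0.0010, 0.0010, 0.0482, 0.0482, 0.0482, 0.0482, 0.1608, 0.1608, 0.1608, 0.1608, 0.1608]  mean=-0.6928  Neff=7.2145  idx=[3, 5, 7, 7, 8, 8, 9, 9, 10, 10, 11, 11]

resampled_idx = [3, 5, 7, 7, 8, 8, 9, 9, 10, 10, 11, 11]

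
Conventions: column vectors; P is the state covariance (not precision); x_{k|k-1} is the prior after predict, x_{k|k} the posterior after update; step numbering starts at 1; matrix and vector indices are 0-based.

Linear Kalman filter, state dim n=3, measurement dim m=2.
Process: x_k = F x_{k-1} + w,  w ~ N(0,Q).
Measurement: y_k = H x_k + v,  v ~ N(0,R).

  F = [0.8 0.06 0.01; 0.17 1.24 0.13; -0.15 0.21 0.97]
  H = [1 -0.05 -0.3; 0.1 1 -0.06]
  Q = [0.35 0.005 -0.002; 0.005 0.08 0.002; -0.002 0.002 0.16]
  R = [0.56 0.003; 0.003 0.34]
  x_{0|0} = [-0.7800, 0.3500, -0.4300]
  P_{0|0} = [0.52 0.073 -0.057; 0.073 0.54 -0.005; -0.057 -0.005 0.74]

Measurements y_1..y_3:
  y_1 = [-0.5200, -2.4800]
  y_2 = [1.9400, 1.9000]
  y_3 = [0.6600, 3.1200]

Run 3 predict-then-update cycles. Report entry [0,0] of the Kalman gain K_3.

K[0,0] = 0.4422

step 1: x^-=[-0.6073, 0.2455, -0.2266]  P^-=[0.6909 0.1839 -0.0833; 0.1839 0.9645 0.1973; -0.0833 0.1973 0.9017]  S=[1.3720 0.1720; 0.1720 1.3287]  K=[0.4989 0.1296; -0.0364 0.7355; -0.2824 0.1380]  nu=[0.0316, -2.6784]  x^+=[-0.9386, -1.7256, -0.6052]  P^+=[0.3049 0.0199 0.0807; 0.0199 0.2531 0.0848; 0.0807 0.0848 0.7804]
step 2: x^-=[-0.8605, -2.3780, -0.8086]  P^-=[0.5495 0.0965 0.0429; 0.0965 0.5304 0.2716; 0.0429 0.2716 0.9222]  S=[1.1665 0.0595; 0.0595 0.8654]  K=[0.4486 0.1412; -0.0409 0.6080; -0.2258 0.2704]  nu=[2.4390, 4.3155]  x^+=[0.8430, 0.1463, -0.1923]  P^+=[0.2899 0.0277 0.1227; 0.0277 0.2115 0.1274; 0.1227 0.1274 0.8067]
step 3: x^-=[0.6813, 0.2997, -0.2823]  P^-=[0.5411 0.1045 0.0809; 0.1045 0.4854 0.3218; 0.0809 0.3218 0.9493]  S=[1.1385 0.0511; 0.0511 0.8155]  K=[0.4422 0.1609; -0.0406 0.5869; -0.2089 0.3477]  nu=[-0.0910, 2.7353]  x^+=[1.0811, 1.9086, 0.6879]  P^+=[0.2901 0.0351 0.1342; 0.0351 0.2051 0.1527; 0.1342 0.1527 0.8084]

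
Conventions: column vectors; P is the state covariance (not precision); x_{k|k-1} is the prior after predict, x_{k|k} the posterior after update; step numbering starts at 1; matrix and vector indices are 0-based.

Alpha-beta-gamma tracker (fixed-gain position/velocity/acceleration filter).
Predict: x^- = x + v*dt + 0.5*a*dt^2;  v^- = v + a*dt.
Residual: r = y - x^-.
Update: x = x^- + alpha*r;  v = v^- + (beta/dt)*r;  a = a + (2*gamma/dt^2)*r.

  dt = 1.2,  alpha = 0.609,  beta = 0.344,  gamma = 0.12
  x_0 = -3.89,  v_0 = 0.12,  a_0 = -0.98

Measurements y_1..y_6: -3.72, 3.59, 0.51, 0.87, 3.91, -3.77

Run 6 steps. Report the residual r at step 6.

step 1: x_pred=-4.4516  r=0.7316  x^+=-4.0061  v^+=-0.8463  a^+=-0.8581
step 2: x_pred=-5.6394  r=9.2294  x^+=-0.0187  v^+=0.7698  a^+=0.6802
step 3: x_pred=1.3948  r=-0.8848  x^+=0.8560  v^+=1.3324  a^+=0.5327
step 4: x_pred=2.8383  r=-1.9683  x^+=1.6396  v^+=1.4073  a^+=0.2046
step 5: x_pred=3.4758  r=0.4342  x^+=3.7402  v^+=1.7774  a^+=0.2770
step 6: x_pred=6.0725  r=-9.8425  x^+=0.0784  v^+=-0.7117  a^+=-1.3634

resid = -9.8425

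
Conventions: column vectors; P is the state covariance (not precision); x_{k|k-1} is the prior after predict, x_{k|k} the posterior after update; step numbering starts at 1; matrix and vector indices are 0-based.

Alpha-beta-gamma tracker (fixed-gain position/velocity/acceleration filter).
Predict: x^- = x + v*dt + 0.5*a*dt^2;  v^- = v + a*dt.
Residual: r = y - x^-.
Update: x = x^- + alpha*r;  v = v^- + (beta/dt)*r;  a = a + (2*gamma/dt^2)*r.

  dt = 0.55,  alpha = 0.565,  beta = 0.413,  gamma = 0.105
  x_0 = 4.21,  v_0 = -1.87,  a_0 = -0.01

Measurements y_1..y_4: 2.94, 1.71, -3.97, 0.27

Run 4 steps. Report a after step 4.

step 1: x_pred=3.1800  r=-0.2400  x^+=3.0444  v^+=-2.0557  a^+=-0.1766
step 2: x_pred=1.8870  r=-0.1770  x^+=1.7870  v^+=-2.2858  a^+=-0.2995
step 3: x_pred=0.4845  r=-4.4545  x^+=-2.0323  v^+=-5.7955  a^+=-3.3919
step 4: x_pred=-5.7328  r=6.0028  x^+=-2.3412  v^+=-3.1534  a^+=0.7753

a_post = 0.7753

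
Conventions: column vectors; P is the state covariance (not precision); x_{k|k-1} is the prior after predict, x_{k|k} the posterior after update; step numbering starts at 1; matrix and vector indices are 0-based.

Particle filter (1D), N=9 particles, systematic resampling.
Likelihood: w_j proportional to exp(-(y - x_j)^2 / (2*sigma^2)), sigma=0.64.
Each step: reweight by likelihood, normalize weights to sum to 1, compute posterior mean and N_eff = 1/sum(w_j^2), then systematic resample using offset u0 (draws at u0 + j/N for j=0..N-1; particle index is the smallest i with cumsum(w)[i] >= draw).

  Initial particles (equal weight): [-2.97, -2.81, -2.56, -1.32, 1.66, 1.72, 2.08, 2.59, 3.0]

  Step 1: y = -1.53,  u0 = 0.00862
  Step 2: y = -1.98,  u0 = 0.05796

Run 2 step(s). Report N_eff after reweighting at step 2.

step 1: w=[0.0554, 0.0942, 0.1907, 0.6597, 0.0000, 0.0000, 0.0000, 0.0000, 0.0000]  mean=-1.7882  Neff=2.0682  idx=[0, 1, 2, 3, 3, 3, 3, 3, 3]
step 2: w=[0.0614, 0.0876, 0.1347, 0.1194, 0.1194, 0.1194, 0.1194, 0.1194, 0.1194]  mean=-1.7190  Neff=8.6880  idx=[0, 2, 2, 3, 4, 5, 6, 7, 8]

N_eff = 8.6880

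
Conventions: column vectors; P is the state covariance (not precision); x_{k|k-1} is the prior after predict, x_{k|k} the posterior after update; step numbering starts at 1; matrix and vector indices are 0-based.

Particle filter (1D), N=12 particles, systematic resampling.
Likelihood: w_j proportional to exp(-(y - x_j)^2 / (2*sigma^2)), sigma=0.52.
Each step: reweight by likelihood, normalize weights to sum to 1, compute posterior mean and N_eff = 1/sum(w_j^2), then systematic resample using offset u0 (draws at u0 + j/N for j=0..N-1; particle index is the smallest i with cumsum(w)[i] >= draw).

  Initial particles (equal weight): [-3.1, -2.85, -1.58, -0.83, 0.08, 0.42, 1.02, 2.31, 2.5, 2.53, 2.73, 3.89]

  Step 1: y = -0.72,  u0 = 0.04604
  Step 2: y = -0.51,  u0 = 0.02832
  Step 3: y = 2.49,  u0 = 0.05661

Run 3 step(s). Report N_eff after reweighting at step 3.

step 1: w=[0.0000, 0.0001, 0.1560, 0.5987, 0.1875, 0.0554, 0.0023, 0.0000, 0.0000, 0.0000, 0.0000, 0.0000]  mean=-0.7033  Neff=2.3751  idx=[2, 2, 3, 3, 3, 3, 3, 3, 3, 4, 4, 5]
step 2: w=[0.0165, 0.0165, 0.1136, 0.1136, 0.1136, 0.1136, 0.1136, 0.1136, 0.1136, 0.0721, 0.0721, 0.0277]  mean=-0.6889  Neff=9.8034  idx=[1, 2, 3, 4, 4, 5, 6, 7, 7, 8, 9, 10]
step 3: w=[0.0000, 0.0000, 0.0000, 0.0000, 0.0000, 0.0000, 0.0000, 0.0000, 0.0000, 0.0000, 0.4999, 0.4999]  mean=0.0797  Neff=2.0012  idx=[10, 10, 10, 10, 10, 10, 11, 11, 11, 11, 11, 11]

N_eff = 2.0012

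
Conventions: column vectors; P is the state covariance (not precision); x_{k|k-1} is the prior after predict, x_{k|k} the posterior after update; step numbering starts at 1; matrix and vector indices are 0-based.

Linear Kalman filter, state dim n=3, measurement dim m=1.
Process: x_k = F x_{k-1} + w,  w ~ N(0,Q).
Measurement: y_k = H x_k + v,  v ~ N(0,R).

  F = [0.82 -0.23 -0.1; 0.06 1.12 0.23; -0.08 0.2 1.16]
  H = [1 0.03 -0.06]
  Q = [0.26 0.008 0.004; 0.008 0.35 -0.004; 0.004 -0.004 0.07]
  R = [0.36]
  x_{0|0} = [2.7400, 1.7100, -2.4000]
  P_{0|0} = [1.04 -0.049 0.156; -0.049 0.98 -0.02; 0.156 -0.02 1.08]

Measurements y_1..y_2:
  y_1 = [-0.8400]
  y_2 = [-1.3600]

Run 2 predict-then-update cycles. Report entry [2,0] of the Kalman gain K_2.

K[2,0] = -0.4957

step 1: x^-=[2.0935, 1.5276, -2.6612]  P^-=[1.0139 -0.2307 -0.0882; -0.2307 1.6276 0.4836; -0.0882 0.4836 1.5324]  S=[1.3759]  K=[0.7357; -0.1532; -0.1204]  nu=[-3.1390]  x^+=[-0.2160, 2.0086, -2.2834]  P^+=[0.2691 -0.0755 0.0337; -0.0755 1.5953 0.4582; 0.0337 0.4582 1.5125]
step 2: x^-=[-0.4107, 1.7115, -2.2298]  P^-=[0.5845 -0.5622 -0.3754; -0.5622 2.6589 1.3795; -0.3754 1.3795 2.3795]  S=[0.9618]  K=[0.6136; -0.5877; -0.4957]  nu=[-1.1344]  x^+=[-1.1068, 2.3782, -1.6675]  P^+=[0.2224 -0.2154 -0.0828; -0.2154 2.3268 1.0994; -0.0828 1.0994 2.1432]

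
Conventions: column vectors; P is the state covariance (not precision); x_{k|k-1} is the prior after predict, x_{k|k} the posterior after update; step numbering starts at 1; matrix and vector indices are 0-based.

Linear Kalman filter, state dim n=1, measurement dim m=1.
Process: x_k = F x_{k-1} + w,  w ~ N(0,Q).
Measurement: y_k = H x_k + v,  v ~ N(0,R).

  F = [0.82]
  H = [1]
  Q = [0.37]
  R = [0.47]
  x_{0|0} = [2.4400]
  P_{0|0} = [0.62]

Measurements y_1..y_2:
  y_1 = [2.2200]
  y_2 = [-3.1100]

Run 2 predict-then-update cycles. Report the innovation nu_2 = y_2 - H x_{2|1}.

step 1: x^-=[2.0008]  P^-=[0.7869]  S=[1.2569]  K=[0.6261]  nu=[0.2192]  x^+=[2.1380]  P^+=[0.2942]
step 2: x^-=[1.7532]  P^-=[0.5679]  S=[1.0379]  K=[0.5471]  nu=[-4.8632]  x^+=[-0.9077]  P^+=[0.2572]

innov = [-4.8632]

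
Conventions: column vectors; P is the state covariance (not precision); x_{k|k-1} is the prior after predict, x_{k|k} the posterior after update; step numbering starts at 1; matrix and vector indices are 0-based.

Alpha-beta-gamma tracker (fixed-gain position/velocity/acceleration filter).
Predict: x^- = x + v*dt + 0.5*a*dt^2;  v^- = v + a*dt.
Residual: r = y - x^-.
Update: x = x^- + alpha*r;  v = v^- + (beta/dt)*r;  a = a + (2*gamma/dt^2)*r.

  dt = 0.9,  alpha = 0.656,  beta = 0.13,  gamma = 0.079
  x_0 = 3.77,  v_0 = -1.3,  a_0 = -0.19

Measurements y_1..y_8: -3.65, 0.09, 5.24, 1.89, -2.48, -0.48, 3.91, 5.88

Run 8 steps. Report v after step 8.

step 1: x_pred=2.5230  r=-6.1730  x^+=-1.5265  v^+=-2.3627  a^+=-1.3941
step 2: x_pred=-4.2175  r=4.3075  x^+=-1.3918  v^+=-2.9952  a^+=-0.5539
step 3: x_pred=-4.3118  r=9.5518  x^+=1.9542  v^+=-2.1140  a^+=1.3093
step 4: x_pred=0.5819  r=1.3081  x^+=1.4400  v^+=-0.7467  a^+=1.5645
step 5: x_pred=1.4016  r=-3.8816  x^+=-1.1447  v^+=0.1007  a^+=0.8073
step 6: x_pred=-0.7272  r=0.2472  x^+=-0.5650  v^+=0.8629  a^+=0.8555
step 7: x_pred=0.5581  r=3.3519  x^+=2.7569  v^+=2.1171  a^+=1.5094
step 8: x_pred=5.2736  r=0.6064  x^+=5.6714  v^+=3.5631  a^+=1.6276

v_post = 3.5631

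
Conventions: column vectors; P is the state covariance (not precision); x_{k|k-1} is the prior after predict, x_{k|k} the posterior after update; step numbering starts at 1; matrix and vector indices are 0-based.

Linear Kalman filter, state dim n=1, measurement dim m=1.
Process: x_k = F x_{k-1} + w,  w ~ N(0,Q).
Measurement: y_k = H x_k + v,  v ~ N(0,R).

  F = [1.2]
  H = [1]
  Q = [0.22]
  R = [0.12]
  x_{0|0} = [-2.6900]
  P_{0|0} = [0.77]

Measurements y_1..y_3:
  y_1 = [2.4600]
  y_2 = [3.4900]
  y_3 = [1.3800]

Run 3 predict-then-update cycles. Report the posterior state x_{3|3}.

step 1: x^-=[-3.2280]  P^-=[1.3288]  S=[1.4488]  K=[0.9172]  nu=[5.6880]  x^+=[1.9889]  P^+=[0.1101]
step 2: x^-=[2.3867]  P^-=[0.3785]  S=[0.4985]  K=[0.7593]  nu=[1.1033]  x^+=[3.2244]  P^+=[0.0911]
step 3: x^-=[3.8693]  P^-=[0.3512]  S=[0.4712]  K=[0.7453]  nu=[-2.4893]  x^+=[2.0139]  P^+=[0.0894]

x_post = [2.0139]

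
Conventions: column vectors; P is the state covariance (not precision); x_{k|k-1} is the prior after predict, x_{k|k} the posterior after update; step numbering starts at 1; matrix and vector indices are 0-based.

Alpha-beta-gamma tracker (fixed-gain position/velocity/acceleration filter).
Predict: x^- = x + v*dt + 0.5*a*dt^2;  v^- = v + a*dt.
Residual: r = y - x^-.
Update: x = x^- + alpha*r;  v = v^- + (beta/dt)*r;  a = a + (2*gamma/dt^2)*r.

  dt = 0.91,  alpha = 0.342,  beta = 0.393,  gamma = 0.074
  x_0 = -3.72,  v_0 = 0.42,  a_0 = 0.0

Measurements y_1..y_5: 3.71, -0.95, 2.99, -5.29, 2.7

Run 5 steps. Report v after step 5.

v_post = -2.5066

step 1: x_pred=-3.3378  r=7.0478  x^+=-0.9275  v^+=3.4637  a^+=1.2596
step 2: x_pred=2.7461  r=-3.6961  x^+=1.4820  v^+=3.0137  a^+=0.5990
step 3: x_pred=4.4725  r=-1.4825  x^+=3.9655  v^+=2.9186  a^+=0.3341
step 4: x_pred=6.7598  r=-12.0498  x^+=2.6387  v^+=-1.9813  a^+=-1.8195
step 5: x_pred=0.0824  r=2.6176  x^+=0.9776  v^+=-2.5066  a^+=-1.3517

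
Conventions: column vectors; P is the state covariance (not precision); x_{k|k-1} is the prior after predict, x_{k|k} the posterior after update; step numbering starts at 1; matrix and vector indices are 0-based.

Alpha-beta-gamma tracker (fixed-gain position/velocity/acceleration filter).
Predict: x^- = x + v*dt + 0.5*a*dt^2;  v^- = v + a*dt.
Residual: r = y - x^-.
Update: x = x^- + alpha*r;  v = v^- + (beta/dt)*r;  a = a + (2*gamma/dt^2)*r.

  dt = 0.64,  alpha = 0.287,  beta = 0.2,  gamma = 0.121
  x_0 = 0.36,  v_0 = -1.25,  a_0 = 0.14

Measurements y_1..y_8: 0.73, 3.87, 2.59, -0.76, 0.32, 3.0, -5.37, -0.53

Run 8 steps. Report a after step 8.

a_post = -6.7453

step 1: x_pred=-0.4113  r=1.1413  x^+=-0.0838  v^+=-0.8037  a^+=0.8143
step 2: x_pred=-0.4314  r=4.3014  x^+=0.8031  v^+=1.0616  a^+=3.3557
step 3: x_pred=2.1698  r=0.4202  x^+=2.2904  v^+=3.3406  a^+=3.6039
step 4: x_pred=5.1664  r=-5.9264  x^+=3.4655  v^+=3.7951  a^+=0.1025
step 5: x_pred=5.9154  r=-5.5954  x^+=4.3095  v^+=2.1121  a^+=-3.2034
step 6: x_pred=5.0052  r=-2.0052  x^+=4.4297  v^+=-0.5647  a^+=-4.3881
step 7: x_pred=3.1696  r=-8.5396  x^+=0.7188  v^+=-6.0417  a^+=-9.4335
step 8: x_pred=-5.0799  r=4.5499  x^+=-3.7741  v^+=-10.6573  a^+=-6.7453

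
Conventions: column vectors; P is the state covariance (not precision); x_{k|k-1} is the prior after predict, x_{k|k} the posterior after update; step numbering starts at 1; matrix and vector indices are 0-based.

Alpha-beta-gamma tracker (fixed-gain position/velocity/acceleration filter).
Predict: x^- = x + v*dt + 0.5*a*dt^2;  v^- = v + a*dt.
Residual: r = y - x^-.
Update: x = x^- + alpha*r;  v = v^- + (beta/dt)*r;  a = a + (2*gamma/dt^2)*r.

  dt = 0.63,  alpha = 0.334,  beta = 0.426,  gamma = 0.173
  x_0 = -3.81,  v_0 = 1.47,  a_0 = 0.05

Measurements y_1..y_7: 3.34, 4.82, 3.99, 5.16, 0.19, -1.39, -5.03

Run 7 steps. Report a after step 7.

step 1: x_pred=-2.8740  r=6.2140  x^+=-0.7985  v^+=5.7033  a^+=5.4671
step 2: x_pred=3.8795  r=0.9405  x^+=4.1936  v^+=9.7835  a^+=6.2869
step 3: x_pred=11.6049  r=-7.6149  x^+=9.0615  v^+=8.5952  a^+=-0.3514
step 4: x_pred=14.4067  r=-9.2467  x^+=11.3183  v^+=2.1212  a^+=-8.4123
step 5: x_pred=10.9853  r=-10.7953  x^+=7.3797  v^+=-10.4782  a^+=-17.8232
step 6: x_pred=-2.7586  r=1.3686  x^+=-2.3015  v^+=-20.7813  a^+=-16.6301
step 7: x_pred=-18.6940  r=13.6640  x^+=-14.1302  v^+=-22.0188  a^+=-4.7184

a_post = -4.7184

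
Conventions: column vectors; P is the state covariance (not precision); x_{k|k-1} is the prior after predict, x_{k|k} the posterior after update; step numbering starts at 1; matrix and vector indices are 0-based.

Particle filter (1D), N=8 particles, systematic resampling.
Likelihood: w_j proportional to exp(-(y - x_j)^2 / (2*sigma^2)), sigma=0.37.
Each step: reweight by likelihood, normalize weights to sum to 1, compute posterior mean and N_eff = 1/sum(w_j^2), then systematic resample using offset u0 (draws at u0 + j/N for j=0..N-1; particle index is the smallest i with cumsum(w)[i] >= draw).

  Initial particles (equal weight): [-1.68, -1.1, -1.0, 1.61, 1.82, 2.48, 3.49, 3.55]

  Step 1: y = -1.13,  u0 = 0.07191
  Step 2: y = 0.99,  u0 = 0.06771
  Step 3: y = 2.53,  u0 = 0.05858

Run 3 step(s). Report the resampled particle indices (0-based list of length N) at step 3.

resampled_idx = [2, 2, 3, 4, 5, 6, 6, 7]

step 1: w=[0.1461, 0.4394, 0.4145, 0.0000, 0.0000, 0.0000, 0.0000, 0.0000]  mean=-1.1433  Neff=2.5890  idx=[0, 1, 1, 1, 1, 2, 2, 2]
step 2: w=[0.0000, 0.0578, 0.0578, 0.0578, 0.0578, 0.2563, 0.2563, 0.2563]  mean=-1.0231  Neff=4.7519  idx=[2, 4, 5, 5, 6, 6, 7, 7]
step 3: w=[0.0119, 0.0119, 0.1627, 0.1627, 0.1627, 0.1627, 0.1627, 0.1627]  mean=-1.0024  Neff=6.2850  idx=[2, 2, 3, 4, 5, 6, 6, 7]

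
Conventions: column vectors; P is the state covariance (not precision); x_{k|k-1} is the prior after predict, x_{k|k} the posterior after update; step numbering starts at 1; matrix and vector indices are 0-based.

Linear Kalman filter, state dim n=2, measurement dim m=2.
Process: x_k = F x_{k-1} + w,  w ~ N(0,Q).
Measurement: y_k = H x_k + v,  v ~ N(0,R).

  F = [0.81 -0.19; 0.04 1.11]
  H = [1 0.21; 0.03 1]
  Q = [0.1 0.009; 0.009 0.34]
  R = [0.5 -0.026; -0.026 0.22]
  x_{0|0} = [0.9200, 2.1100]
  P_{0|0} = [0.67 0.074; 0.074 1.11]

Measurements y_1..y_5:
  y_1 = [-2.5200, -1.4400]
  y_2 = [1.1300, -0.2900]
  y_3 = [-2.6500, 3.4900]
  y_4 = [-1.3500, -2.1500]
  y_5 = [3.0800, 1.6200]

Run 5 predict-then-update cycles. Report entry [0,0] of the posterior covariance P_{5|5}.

step 1: x^-=[0.3443, 2.3789]  P^-=[0.5569 -0.1374; -0.1374 1.7153]  S=[1.0748 0.2126; 0.2126 1.9275]  K=[0.5149 -0.1194; 0.0324 0.8842]  nu=[-3.3639, -3.8292]  x^+=[-0.9304, -1.1157]  P^+=[0.2706 -0.0478; -0.0478 0.1951]
step 2: x^-=[-0.5417, -1.2756]  P^-=[0.2993 -0.0660; -0.0660 0.5766]  S=[0.7970 0.0377; 0.0377 0.7929]  K=[0.3623 -0.0891; 0.0350 0.7230]  nu=[1.9396, 1.0019]  x^+=[0.0718, -0.4834]  P^+=[0.1908 -0.0347; -0.0347 0.1592]
step 3: x^-=[0.1500, -0.5337]  P^-=[0.2416 -0.0494; -0.0494 0.5334]  S=[0.7444 0.0436; 0.0436 0.7506]  K=[0.3150 -0.0744; 0.0428 0.7061]  nu=[-2.6880, 4.0192]  x^+=[-0.9957, 2.1892]  P^+=[0.1656 -0.0295; -0.0295 0.1551]
step 4: x^-=[-1.2225, 2.3902]  P^-=[0.2234 -0.0447; -0.0447 0.5288]  S=[0.7279 0.0468; 0.0468 0.7463]  K=[0.2984 -0.0696; 0.0459 0.7039]  nu=[-0.6295, -4.5035]  x^+=[-1.0969, -0.8085]  P^+=[0.1569 -0.0278; -0.0278 0.1545]
step 5: x^-=[-0.7349, -0.9413]  P^-=[0.2170 -0.0433; -0.0433 0.5281]  S=[0.7222 0.0479; 0.0479 0.7457]  K=[0.2925 -0.0681; 0.0470 0.7034]  nu=[4.0126, 2.5834]  x^+=[0.2629, 1.0646]  P^+=[0.1537 -0.0272; -0.0272 0.1544]

P_post[0,0] = 0.1537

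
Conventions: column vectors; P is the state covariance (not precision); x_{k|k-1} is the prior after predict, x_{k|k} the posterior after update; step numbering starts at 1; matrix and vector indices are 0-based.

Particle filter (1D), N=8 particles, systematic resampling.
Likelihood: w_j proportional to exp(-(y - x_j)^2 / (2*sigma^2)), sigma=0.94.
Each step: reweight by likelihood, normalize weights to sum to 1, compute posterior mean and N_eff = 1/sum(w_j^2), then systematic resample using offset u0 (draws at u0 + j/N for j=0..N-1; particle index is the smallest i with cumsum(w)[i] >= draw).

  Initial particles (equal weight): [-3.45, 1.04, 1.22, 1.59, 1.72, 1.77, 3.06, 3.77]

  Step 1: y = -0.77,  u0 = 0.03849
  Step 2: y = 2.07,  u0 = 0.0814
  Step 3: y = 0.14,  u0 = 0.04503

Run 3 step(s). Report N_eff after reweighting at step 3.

N_eff = 7.1226

step 1: w=[0.0453, 0.4131, 0.2805, 0.1128, 0.0790, 0.0685, 0.0007, 0.0000]  mean=1.0543  Neff=3.6349  idx=[0, 1, 1, 1, 2, 2, 3, 4]
step 2: w=[0.0000, 0.1146, 0.1146, 0.1146, 0.1388, 0.1388, 0.1834, 0.1950]  mean=1.3234  Neff=6.6828  idx=[1, 2, 3, 4, 5, 6, 7, 7]
step 3: w=[0.1699, 0.1699, 0.1699, 0.1389, 0.1389, 0.0818, 0.0654, 0.0654]  mean=1.2239  Neff=7.1226  idx=[0, 1, 1, 2, 3, 4, 5, 6]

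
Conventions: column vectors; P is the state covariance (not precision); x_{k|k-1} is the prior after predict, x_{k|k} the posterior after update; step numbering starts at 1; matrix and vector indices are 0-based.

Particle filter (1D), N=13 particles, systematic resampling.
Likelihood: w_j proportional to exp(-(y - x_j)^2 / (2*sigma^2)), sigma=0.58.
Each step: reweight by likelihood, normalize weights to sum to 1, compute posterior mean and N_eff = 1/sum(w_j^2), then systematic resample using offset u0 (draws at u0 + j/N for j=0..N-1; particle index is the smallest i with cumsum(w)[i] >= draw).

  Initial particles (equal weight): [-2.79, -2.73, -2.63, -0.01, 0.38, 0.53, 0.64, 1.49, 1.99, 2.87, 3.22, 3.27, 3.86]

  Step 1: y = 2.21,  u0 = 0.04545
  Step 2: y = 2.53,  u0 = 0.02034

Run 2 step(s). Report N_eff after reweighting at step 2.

step 1: w=[0.0000, 0.0000, 0.0000, 0.0003, 0.0029, 0.0063, 0.0107, 0.1936, 0.3893, 0.2190, 0.0918, 0.0788, 0.0073]  mean=2.2845  Neff=3.9705  idx=[7, 7, 7, 8, 8, 8, 8, 8, 9, 9, 9, 10, 11]
step 2: w=[0.0274, 0.0274, 0.0274, 0.0887, 0.0887, 0.0887, 0.0887, 0.0887, 0.1153, 0.1153, 0.1153, 0.0675, 0.0607]  mean=2.4138  Neff=11.1433  idx=[0, 3, 4, 4, 5, 6, 7, 8, 8, 9, 10, 10, 12]

N_eff = 11.1433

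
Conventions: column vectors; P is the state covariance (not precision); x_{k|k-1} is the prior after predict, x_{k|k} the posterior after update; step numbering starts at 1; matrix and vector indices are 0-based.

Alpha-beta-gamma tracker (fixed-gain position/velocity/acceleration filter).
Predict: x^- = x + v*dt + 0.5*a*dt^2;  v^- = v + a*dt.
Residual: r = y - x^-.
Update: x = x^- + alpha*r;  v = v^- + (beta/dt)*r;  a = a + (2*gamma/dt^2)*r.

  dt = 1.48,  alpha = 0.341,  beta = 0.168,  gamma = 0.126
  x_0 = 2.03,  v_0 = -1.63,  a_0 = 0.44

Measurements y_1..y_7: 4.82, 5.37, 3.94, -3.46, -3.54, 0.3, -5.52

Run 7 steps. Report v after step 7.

v_post = -7.1544

step 1: x_pred=0.0995  r=4.7205  x^+=1.7092  v^+=-0.4430  a^+=0.9831
step 2: x_pred=2.1303  r=3.2397  x^+=3.2350  v^+=1.3798  a^+=1.3558
step 3: x_pred=6.7619  r=-2.8219  x^+=5.7997  v^+=3.0660  a^+=1.0311
step 4: x_pred=11.4667  r=-14.9267  x^+=6.3767  v^+=2.8977  a^+=-0.6861
step 5: x_pred=9.9139  r=-13.4539  x^+=5.3261  v^+=0.3551  a^+=-2.2340
step 6: x_pred=3.4050  r=-3.1050  x^+=2.3462  v^+=-3.3037  a^+=-2.5912
step 7: x_pred=-5.3811  r=-0.1389  x^+=-5.4285  v^+=-7.1544  a^+=-2.6072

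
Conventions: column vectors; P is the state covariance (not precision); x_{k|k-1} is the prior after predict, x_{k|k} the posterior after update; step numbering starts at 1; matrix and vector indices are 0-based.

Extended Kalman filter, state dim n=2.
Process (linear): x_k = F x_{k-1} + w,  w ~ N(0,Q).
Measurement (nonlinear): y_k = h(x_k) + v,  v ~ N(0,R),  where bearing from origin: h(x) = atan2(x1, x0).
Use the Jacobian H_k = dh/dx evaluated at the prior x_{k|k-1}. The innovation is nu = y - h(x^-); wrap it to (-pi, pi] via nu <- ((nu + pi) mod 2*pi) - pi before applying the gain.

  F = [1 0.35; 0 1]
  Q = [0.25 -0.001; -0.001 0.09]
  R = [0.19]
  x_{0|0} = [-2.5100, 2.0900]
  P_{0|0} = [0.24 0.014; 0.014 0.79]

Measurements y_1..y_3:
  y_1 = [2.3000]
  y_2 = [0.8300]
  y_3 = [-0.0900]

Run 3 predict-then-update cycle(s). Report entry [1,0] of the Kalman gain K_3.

K[1,0] = 0.0044

step 1: x^-=[-1.7785, 2.0900]  P^-=[0.5966 0.2895; 0.2895 0.8800]  H_jac=[-0.2775 -0.2362]  S=[0.3230]  K=[-0.7243; -0.8922]  nu=[0.0242]  x^+=[-1.7960, 2.0684]  P^+=[0.4271 0.0808; 0.0808 0.6229]
step 2: x^-=[-1.0720, 2.0684]  P^-=[0.8100 0.2978; 0.2978 0.7129]  H_jac=[-0.3811 -0.1975]  S=[0.3803]  K=[-0.9664; -0.6687]  nu=[-1.2190]  x^+=[0.1060, 2.8836]  P^+=[0.4548 0.0521; 0.0521 0.5429]
step 3: x^-=[1.1152, 2.8836]  P^-=[0.8078 0.2411; 0.2411 0.6329]  H_jac=[-0.3017 0.1167]  S=[0.2552]  K=[-0.8448; 0.0044]  nu=[-1.2918]  x^+=[2.2065, 2.8779]  P^+=[0.6257 0.2420; 0.2420 0.6328]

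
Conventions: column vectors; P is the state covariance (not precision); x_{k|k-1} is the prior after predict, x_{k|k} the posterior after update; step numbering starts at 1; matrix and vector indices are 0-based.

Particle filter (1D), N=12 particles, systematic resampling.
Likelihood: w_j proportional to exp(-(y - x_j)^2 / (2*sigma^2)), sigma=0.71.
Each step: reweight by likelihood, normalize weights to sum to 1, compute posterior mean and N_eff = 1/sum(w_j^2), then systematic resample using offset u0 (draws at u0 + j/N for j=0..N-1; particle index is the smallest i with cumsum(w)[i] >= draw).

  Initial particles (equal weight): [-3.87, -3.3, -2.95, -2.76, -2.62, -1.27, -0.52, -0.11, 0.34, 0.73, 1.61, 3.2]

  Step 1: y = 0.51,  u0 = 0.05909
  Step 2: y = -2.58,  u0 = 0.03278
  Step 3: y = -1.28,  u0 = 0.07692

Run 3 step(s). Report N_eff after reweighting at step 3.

step 1: w=[0.0000, 0.0000, 0.0000, 0.0000, 0.0000, 0.0131, 0.1057, 0.2068, 0.2943, 0.2886, 0.0912, 0.0002]  mean=0.3639  Neff=4.3038  idx=[6, 7, 7, 7, 8, 8, 8, 9, 9, 9, 9, 10]
step 2: w=[0.6564, 0.1040, 0.1040, 0.1040, 0.0094, 0.0094, 0.0094, 0.0008, 0.0008, 0.0008, 0.0008, 0.0000]  mean=-0.3636  Neff=2.1570  idx=[0, 0, 0, 0, 0, 0, 0, 0, 1, 2, 3, 3]
step 3: w=[0.1018, 0.1018, 0.1018, 0.1018, 0.1018, 0.1018, 0.1018, 0.1018, 0.0464, 0.0464, 0.0464, 0.0464]  mean=-0.4439  Neff=10.9285  idx=[0, 1, 2, 3, 4, 4, 5, 6, 7, 8, 10, 11]

N_eff = 10.9285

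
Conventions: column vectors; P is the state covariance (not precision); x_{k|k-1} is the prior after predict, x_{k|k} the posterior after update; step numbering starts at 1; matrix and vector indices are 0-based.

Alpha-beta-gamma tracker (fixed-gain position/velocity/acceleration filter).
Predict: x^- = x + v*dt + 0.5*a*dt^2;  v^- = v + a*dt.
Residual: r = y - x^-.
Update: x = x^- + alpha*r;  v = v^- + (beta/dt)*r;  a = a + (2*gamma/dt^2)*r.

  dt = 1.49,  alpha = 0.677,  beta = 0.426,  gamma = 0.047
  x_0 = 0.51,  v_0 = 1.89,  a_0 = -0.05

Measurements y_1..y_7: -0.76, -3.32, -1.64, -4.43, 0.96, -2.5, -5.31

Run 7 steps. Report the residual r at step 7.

resid = -2.9734

step 1: x_pred=3.2706  r=-4.0306  x^+=0.5419  v^+=0.6631  a^+=-0.2207
step 2: x_pred=1.2850  r=-4.6050  x^+=-1.8326  v^+=-0.9822  a^+=-0.4156
step 3: x_pred=-3.7575  r=2.1175  x^+=-2.3240  v^+=-0.9961  a^+=-0.3260
step 4: x_pred=-4.1701  r=-0.2599  x^+=-4.3460  v^+=-1.5562  a^+=-0.3370
step 5: x_pred=-7.0388  r=7.9988  x^+=-1.6236  v^+=0.2286  a^+=0.0017
step 6: x_pred=-1.2811  r=-1.2189  x^+=-2.1063  v^+=-0.1174  a^+=-0.0499
step 7: x_pred=-2.3366  r=-2.9734  x^+=-4.3496  v^+=-1.0419  a^+=-0.1758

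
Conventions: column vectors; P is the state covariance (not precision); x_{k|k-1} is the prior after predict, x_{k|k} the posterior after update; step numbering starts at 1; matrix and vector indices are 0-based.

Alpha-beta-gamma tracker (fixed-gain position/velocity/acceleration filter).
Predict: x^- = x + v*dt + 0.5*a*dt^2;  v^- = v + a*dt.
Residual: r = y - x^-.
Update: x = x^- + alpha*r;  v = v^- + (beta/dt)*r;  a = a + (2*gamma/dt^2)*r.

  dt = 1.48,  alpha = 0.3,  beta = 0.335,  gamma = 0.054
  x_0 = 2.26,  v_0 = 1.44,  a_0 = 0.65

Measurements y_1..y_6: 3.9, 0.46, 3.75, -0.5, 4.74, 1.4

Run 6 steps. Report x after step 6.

x_post = 0.9278

step 1: x_pred=5.1031  r=-1.2031  x^+=4.7422  v^+=2.1297  a^+=0.5907
step 2: x_pred=8.5410  r=-8.0810  x^+=6.1167  v^+=1.1747  a^+=0.1922
step 3: x_pred=8.0659  r=-4.3159  x^+=6.7711  v^+=0.4824  a^+=-0.0206
step 4: x_pred=7.4625  r=-7.9625  x^+=5.0737  v^+=-1.3504  a^+=-0.4132
step 5: x_pred=2.6227  r=2.1173  x^+=3.2579  v^+=-1.4826  a^+=-0.3088
step 6: x_pred=0.7255  r=0.6745  x^+=0.9278  v^+=-1.7869  a^+=-0.2755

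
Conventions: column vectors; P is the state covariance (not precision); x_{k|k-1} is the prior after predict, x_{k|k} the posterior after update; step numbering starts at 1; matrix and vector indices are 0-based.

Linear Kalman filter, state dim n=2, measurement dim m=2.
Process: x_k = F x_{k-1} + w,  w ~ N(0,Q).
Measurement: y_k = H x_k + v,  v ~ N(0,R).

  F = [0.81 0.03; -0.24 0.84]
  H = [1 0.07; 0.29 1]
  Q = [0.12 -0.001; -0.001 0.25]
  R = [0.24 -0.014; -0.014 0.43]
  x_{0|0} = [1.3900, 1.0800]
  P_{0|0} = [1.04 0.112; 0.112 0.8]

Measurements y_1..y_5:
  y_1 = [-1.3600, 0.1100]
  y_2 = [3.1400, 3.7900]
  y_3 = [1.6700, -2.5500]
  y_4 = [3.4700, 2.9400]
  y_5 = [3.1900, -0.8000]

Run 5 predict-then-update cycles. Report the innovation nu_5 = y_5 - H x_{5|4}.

innov = [1.4454, -1.3532]

step 1: x^-=[1.1583, 0.5736]  P^-=[0.8085 -0.1076; -0.1076 0.8292]  S=[1.0375 0.1687; 0.1687 1.2648]  K=[0.7725 -0.0027; -0.1537 0.6514]  nu=[-2.5585, -0.7995]  x^+=[-0.8158, 0.4460]  P^+=[0.1901 -0.0671; -0.0671 0.3017]
step 2: x^-=[-0.6474, 0.5705]  P^-=[0.2418 -0.0756; -0.0756 0.5009]  S=[0.4736 0.0141; 0.0141 0.9074]  K=[0.4997 -0.0138; -0.1012 0.5295]  nu=[3.7475, 3.4073]  x^+=[1.1782, 1.9951]  P^+=[0.1235 -0.0487; -0.0487 0.2432]
step 3: x^-=[1.0142, 1.3931]  P^-=[0.1989 -0.0517; -0.0517 0.4484]  S=[0.4339 0.0223; 0.0223 0.8651]  K=[0.4503 -0.0047; -0.0727 0.5028]  nu=[0.5583, -4.2372]  x^+=[1.2855, -0.7781]  P^+=[0.1110 -0.0405; -0.0405 0.2290]
step 4: x^-=[1.0179, -0.9621]  P^-=[0.1911 -0.0441; -0.0441 0.4343]  S=[0.4270 0.0268; 0.0268 0.8548]  K=[0.4402 -0.0006; -0.0631 0.4951]  nu=[2.5194, 3.6069]  x^+=[2.1250, 0.6646]  P^+=[0.1083 -0.0378; -0.0378 0.2247]
step 5: x^-=[1.7412, 0.0483]  P^-=[0.1894 -0.0419; -0.0419 0.4301]  S=[0.4257 0.0283; 0.0283 0.8517]  K=[0.4381 0.0008; -0.0604 0.4927]  nu=[1.4454, -1.3532]  x^+=[2.3733, -0.7058]  P^+=[0.1077 -0.0370; -0.0370 0.2234]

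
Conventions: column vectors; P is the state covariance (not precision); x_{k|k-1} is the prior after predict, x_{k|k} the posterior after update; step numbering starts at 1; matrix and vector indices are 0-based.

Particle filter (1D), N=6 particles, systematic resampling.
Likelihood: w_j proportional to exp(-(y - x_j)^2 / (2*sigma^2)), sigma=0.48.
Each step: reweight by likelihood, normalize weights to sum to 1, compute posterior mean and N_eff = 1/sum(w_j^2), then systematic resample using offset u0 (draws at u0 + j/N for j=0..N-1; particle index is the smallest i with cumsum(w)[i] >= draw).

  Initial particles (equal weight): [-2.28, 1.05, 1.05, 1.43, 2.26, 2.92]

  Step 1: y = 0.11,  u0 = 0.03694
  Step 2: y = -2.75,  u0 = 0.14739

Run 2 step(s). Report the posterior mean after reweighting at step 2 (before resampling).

post_mean = 1.0500

step 1: w=[0.0000, 0.4639, 0.4639, 0.0720, 0.0001, 0.0000]  mean=1.0775  Neff=2.2953  idx=[1, 1, 1, 2, 2, 2]
step 2: w=[0.1667, 0.1667, 0.1667, 0.1667, 0.1667, 0.1667]  mean=1.0500  Neff=6.0000  idx=[0, 1, 2, 3, 4, 5]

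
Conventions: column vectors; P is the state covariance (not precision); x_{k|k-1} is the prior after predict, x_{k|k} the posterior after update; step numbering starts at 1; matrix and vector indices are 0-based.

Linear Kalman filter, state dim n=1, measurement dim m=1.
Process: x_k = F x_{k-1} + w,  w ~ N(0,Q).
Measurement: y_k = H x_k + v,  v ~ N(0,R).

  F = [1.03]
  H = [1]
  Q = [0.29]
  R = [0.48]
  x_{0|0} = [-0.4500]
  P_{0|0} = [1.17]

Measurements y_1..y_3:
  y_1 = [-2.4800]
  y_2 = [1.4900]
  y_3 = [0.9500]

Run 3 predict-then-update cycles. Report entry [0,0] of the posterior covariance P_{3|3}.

P_post[0,0] = 0.2643

step 1: x^-=[-0.4635]  P^-=[1.5313]  S=[2.0113]  K=[0.7613]  nu=[-2.0165]  x^+=[-1.9987]  P^+=[0.3654]
step 2: x^-=[-2.0587]  P^-=[0.6777]  S=[1.1577]  K=[0.5854]  nu=[3.5487]  x^+=[0.0187]  P^+=[0.2810]
step 3: x^-=[0.0192]  P^-=[0.5881]  S=[1.0681]  K=[0.5506]  nu=[0.9308]  x^+=[0.5317]  P^+=[0.2643]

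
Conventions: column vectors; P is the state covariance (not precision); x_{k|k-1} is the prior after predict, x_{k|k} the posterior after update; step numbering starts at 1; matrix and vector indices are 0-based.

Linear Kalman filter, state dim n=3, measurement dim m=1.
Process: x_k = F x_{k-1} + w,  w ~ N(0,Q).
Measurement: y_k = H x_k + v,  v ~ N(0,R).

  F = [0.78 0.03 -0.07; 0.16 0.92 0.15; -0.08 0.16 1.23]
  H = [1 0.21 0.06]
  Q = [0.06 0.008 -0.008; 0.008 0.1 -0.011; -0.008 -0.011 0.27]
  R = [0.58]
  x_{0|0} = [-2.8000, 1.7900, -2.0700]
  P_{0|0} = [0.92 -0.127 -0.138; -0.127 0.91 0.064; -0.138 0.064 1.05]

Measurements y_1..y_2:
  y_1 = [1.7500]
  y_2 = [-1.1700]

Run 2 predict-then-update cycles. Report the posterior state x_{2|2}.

x_post = [-0.2897, 0.7939, -2.5596]

step 1: x^-=[-1.9854, 0.8883, -2.0357]  P^-=[0.6345 0.0267 -0.2985; 0.0267 0.8911 0.3595; -0.2985 0.3595 1.9433]  S=[1.2453]  K=[0.4997; 0.1890; -0.0855]  nu=[3.6710]  x^+=[-0.1511, 1.5823, -2.3494]  P^+=[0.3236 -0.0909 -0.2453; -0.0909 0.8465 0.3796; -0.2453 0.3796 1.9342]
step 2: x^-=[0.0941, 1.0791, -2.6246]  P^-=[0.2881 -0.0629 -0.4288; -0.0629 0.9345 0.8640; -0.4288 0.8640 3.4201]  S=[0.8655]  K=[0.2879; 0.2140; -0.0487]  nu=[-1.3332]  x^+=[-0.2897, 0.7939, -2.5596]  P^+=[0.2164 -0.1162 -0.4167; -0.1162 0.8949 0.8730; -0.4167 0.8730 3.4180]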